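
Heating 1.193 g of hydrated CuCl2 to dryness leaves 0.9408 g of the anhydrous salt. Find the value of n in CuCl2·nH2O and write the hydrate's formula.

Mass of water lost = 1.193 − 0.9408 = 0.2522 g → 0.2522 / 18.02 = 0.014 mol H2O
Molar mass of CuCl2 = 134.45 g/mol → mol CuCl2 = 0.9408 / 134.45 = 0.006997
n = 0.014 / 0.006997 = 2.00 ≈ 2 → CuCl2·2H2O

CuCl2·2H2O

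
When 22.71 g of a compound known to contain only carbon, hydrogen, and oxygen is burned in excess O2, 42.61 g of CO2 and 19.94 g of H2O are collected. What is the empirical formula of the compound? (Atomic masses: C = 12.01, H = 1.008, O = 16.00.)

C7H16O4

mol C = 42.61 / 44.01 = 0.9682; mass C = 0.9682 × 12.01 = 11.63 g
mol H = 2 × (19.94 / 18.02) = 2.213; mass H = 2.213 × 1.008 = 2.231 g
mass O = 22.71 − (13.86) = 8.851 g → mol O = 0.5532
Divide by the smallest (0.5532 mol O): C 1.750, H 4.001, O 1.000
×4: C 7.00, H 16.00, O 4.00 → C7H16O4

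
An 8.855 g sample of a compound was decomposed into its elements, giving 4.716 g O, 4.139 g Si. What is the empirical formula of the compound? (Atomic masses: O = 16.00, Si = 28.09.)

O2Si

Moles — O: 4.716 / 16.00 = 0.2948 mol; Si: 4.139 / 28.09 = 0.1473 mol
Ratios (÷ 0.1473): O 2.000, Si 1.000
→ O2Si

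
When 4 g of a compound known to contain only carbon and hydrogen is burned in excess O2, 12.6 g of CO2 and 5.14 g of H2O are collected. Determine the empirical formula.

CH2

mol C = 12.6 / 44.01 = 0.2863; mass C = 0.2863 × 12.01 = 3.438 g
mol H = 2 × (5.14 / 18.02) = 0.5705; mass H = 0.5705 × 1.008 = 0.5750 g
Divide by the smallest (0.2863 mol C): C 1.000, H 1.993
→ CH2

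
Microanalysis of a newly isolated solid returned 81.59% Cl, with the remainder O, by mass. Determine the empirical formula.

Cl2O

Assume 100 g: 81.59 g Cl, 18.41 g O.
n(Cl) = 81.59/35.45 = 2.302, n(O) = 18.41/16.00 = 1.151
Ratios (÷ 1.151): Cl 2.000, O 1.000
→ Cl2O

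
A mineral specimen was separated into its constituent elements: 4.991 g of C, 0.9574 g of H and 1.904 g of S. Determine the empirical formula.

Moles — C: 4.991 / 12.01 = 0.4156 mol; H: 0.9574 / 1.008 = 0.9498 mol; S: 1.904 / 32.07 = 0.05937 mol
Smallest is S at 0.05937 mol; normalising gives C 7.000, H 15.998, S 1.000
→ C7H16S

C7H16S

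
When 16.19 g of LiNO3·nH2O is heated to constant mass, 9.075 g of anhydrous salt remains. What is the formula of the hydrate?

Mass of water lost = 16.19 − 9.075 = 7.115 g → 7.115 / 18.02 = 0.3948 mol H2O
Molar mass of LiNO3 = 68.95 g/mol → mol LiNO3 = 9.075 / 68.95 = 0.1316
n = 0.3948 / 0.1316 = 3.00 ≈ 3 → LiNO3·3H2O

LiNO3·3H2O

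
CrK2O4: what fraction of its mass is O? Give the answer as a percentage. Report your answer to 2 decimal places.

32.96%

Molar mass = 1(52.00) + 2(39.10) + 4(16.00) = 194.200 g/mol
Mass of O per mole = 4 × 16.00 = 64.000 g
% O = 64.000 / 194.200 × 100 = 32.96%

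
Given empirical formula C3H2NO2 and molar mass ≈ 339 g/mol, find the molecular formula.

Empirical-formula mass = 84.06 g/mol
n = 339 / 84.06 = 4.03 ≈ 4
Molecular formula = (C3H2NO2)4 = C12H8N4O8

C12H8N4O8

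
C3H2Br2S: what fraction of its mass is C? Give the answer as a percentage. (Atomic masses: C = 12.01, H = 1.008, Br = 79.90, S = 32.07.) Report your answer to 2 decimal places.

Molar mass = 3(12.01) + 2(1.008) + 2(79.90) + 1(32.07) = 229.916 g/mol
Mass of C per mole = 3 × 12.01 = 36.030 g
% C = 36.030 / 229.916 × 100 = 15.67%

15.67%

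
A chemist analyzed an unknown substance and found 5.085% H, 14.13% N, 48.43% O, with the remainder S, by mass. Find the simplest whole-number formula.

H5NO3S

Assume 100 g: 5.085 g H, 14.13 g N, 48.43 g O, 32.355 g S.
H: 5.085 g ÷ 1.008 g/mol = 5.045 mol
N: 14.13 g ÷ 14.01 g/mol = 1.009 mol
O: 48.43 g ÷ 16.00 g/mol = 3.027 mol
S: 32.355 g ÷ 32.07 g/mol = 1.009 mol
Ratios (÷ 1.009): H 5.002, N 1.000, O 3.001, S 1.000
≈ 5:1:3:1 → H5NO3S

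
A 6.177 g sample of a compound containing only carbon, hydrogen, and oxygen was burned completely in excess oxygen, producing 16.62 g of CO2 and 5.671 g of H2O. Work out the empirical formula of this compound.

mol C = 16.62 / 44.01 = 0.3776; mass C = 0.3776 × 12.01 = 4.535 g
mol H = 2 × (5.671 / 18.02) = 0.6294; mass H = 0.6294 × 1.008 = 0.6344 g
mass O = 6.177 − (5.170) = 1.007 g → mol O = 0.06294
Ratios (÷ 0.06294): C 6.000, H 10.000, O 1.000
≈ 6:10:1 → C6H10O

C6H10O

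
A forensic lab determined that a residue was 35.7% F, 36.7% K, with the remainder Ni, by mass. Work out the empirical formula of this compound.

F4K2Ni

Assume 100 g: 35.7 g F, 36.7 g K, 27.6 g Ni.
F: 35.7 g ÷ 19.00 g/mol = 1.879 mol
K: 36.7 g ÷ 39.10 g/mol = 0.9386 mol
Ni: 27.6 g ÷ 58.69 g/mol = 0.4703 mol
Smallest is Ni at 0.4703 mol; normalising gives F 3.995, K 1.996, Ni 1.000
→ F4K2Ni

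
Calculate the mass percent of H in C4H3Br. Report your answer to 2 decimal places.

Molar mass = 4(12.01) + 3(1.008) + 1(79.90) = 130.964 g/mol
Mass of H per mole = 3 × 1.008 = 3.024 g
% H = 3.024 / 130.964 × 100 = 2.31%

2.31%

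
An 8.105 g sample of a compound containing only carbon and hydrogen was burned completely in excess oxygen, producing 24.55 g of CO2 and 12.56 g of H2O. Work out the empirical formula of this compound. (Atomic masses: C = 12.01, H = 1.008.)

C2H5

mol C = 24.55 / 44.01 = 0.5578; mass C = 0.5578 × 12.01 = 6.700 g
mol H = 2 × (12.56 / 18.02) = 1.394; mass H = 1.394 × 1.008 = 1.405 g
Smallest is C at 0.5578 mol; normalising gives C 1.000, H 2.499
Multiply by 2: C 2.00, H 5.00 → C2H5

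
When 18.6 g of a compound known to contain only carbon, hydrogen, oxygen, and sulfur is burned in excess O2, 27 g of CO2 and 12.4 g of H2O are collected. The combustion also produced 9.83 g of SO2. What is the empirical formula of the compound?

mol C = 27 / 44.01 = 0.6135; mass C = 0.6135 × 12.01 = 7.368 g
mol H = 2 × (12.4 / 18.02) = 1.376; mass H = 1.376 × 1.008 = 1.387 g
mol S = 9.83 / 64.07 = 0.1534; mass S = 4.920 g
mass O = 18.6 − (13.68) = 4.924 g → mol O = 0.3078
Smallest is S at 0.1534 mol; normalising gives C 3.999, H 8.970, O 2.006, S 1.000
≈ 4:9:2:1 → C4H9O2S

C4H9O2S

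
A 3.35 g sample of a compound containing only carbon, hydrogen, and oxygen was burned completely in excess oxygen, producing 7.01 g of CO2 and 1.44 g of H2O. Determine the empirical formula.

C2H2O

mol C = 7.01 / 44.01 = 0.1593; mass C = 0.1593 × 12.01 = 1.913 g
mol H = 2 × (1.44 / 18.02) = 0.1598; mass H = 0.1598 × 1.008 = 0.1611 g
mass O = 3.35 − (2.074) = 1.276 g → mol O = 0.07975
Divide by the smallest (0.07975 mol O): C 1.997, H 2.004, O 1.000
→ C2H2O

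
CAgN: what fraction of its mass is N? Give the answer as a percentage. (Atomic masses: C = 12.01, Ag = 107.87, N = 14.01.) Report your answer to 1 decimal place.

Molar mass = 1(12.01) + 1(107.87) + 1(14.01) = 133.890 g/mol
Mass of N per mole = 1 × 14.01 = 14.010 g
% N = 14.010 / 133.890 × 100 = 10.5%

10.5%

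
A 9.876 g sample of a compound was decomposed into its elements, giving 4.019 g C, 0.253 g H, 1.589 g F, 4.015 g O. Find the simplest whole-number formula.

n(C) = 4.019/12.01 = 0.3346, n(H) = 0.253/1.008 = 0.251, n(F) = 1.589/19.00 = 0.08363, n(O) = 4.015/16.00 = 0.2509
Ratios (÷ 0.08363): C 4.001, H 3.001, F 1.000, O 3.001
→ C4H3FO3

C4H3FO3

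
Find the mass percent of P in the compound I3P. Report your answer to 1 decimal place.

Molar mass = 3(126.90) + 1(30.97) = 411.670 g/mol
Mass of P per mole = 1 × 30.97 = 30.970 g
% P = 30.970 / 411.670 × 100 = 7.5%

7.5%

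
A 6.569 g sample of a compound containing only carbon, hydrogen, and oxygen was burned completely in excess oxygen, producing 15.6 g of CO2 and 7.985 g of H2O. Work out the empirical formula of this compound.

mol C = 15.6 / 44.01 = 0.3545; mass C = 0.3545 × 12.01 = 4.257 g
mol H = 2 × (7.985 / 18.02) = 0.8862; mass H = 0.8862 × 1.008 = 0.8933 g
mass O = 6.569 − (5.150) = 1.419 g → mol O = 0.08866
Ratios (÷ 0.08866): C 3.998, H 9.996, O 1.000
Ratio ≈ 4:10:1, so the empirical formula is C4H10O

C4H10O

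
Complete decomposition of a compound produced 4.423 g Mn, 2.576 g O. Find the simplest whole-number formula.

MnO2

Mn: 4.423 g ÷ 54.94 g/mol = 0.08051 mol
O: 2.576 g ÷ 16.00 g/mol = 0.161 mol
Divide by the smallest (0.08051 mol Mn): Mn 1.000, O 2.000
Ratio ≈ 1:2, so the empirical formula is MnO2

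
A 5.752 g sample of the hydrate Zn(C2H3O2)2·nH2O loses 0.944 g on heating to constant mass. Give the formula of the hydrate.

Mass of anhydrous Zn(C2H3O2)2 = 5.752 − 0.944 = 4.808 g
mol H2O = 0.944 / 18.02 = 0.05239
Molar mass of Zn(C2H3O2)2 = 183.47 g/mol → mol Zn(C2H3O2)2 = 4.808 / 183.47 = 0.02621
n = 0.05239 / 0.02621 = 2.00 ≈ 2 → Zn(C2H3O2)2·2H2O

Zn(C2H3O2)2·2H2O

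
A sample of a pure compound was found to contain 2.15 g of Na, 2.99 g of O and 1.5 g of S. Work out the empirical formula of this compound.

Na2O4S

n(Na) = 2.15/22.99 = 0.09352, n(O) = 2.99/16.00 = 0.1869, n(S) = 1.5/32.07 = 0.04677
Divide by the smallest (0.04677 mol S): Na 1.999, O 3.995, S 1.000
Ratio ≈ 2:4:1, so the empirical formula is Na2O4S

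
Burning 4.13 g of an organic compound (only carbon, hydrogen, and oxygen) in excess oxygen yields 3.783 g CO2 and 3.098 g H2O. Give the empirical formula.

CH4O2

mol C = 3.783 / 44.01 = 0.08596; mass C = 0.08596 × 12.01 = 1.032 g
mol H = 2 × (3.098 / 18.02) = 0.3438; mass H = 0.3438 × 1.008 = 0.3466 g
mass O = 4.13 − (1.379) = 2.751 g → mol O = 0.1719
Ratios (÷ 0.08596): C 1.000, H 4.000, O 2.000
Ratio ≈ 1:4:2, so the empirical formula is CH4O2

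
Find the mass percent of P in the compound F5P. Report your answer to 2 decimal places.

24.59%

Molar mass = 5(19.00) + 1(30.97) = 125.970 g/mol
Mass of P per mole = 1 × 30.97 = 30.970 g
% P = 30.970 / 125.970 × 100 = 24.59%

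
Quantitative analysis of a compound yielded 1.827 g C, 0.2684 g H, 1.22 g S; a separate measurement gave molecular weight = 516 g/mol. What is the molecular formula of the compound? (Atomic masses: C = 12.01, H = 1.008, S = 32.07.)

C24H42S6

n(C) = 1.827/12.01 = 0.1521, n(H) = 0.2684/1.008 = 0.2663, n(S) = 1.22/32.07 = 0.03804
Smallest is S at 0.03804 mol; normalising gives C 3.999, H 6.999, S 1.000
≈ 4:7:1 → C4H7S
Empirical-formula mass = 87.17 g/mol
n = 516 / 87.17 = 5.92 ≈ 6
Molecular formula = (C4H7S)×6 = C24H42S6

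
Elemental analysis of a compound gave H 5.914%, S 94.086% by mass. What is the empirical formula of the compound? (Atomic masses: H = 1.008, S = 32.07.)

H2S

Assume 100 g: 5.914 g H, 94.086 g S.
Moles — H: 5.914 / 1.008 = 5.867 mol; S: 94.086 / 32.07 = 2.934 mol
Divide by the smallest (2.934 mol S): H 2.000, S 1.000
→ H2S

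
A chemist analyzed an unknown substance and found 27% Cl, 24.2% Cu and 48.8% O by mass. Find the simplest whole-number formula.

Cl2CuO8

Assume 100 g: 27 g Cl, 24.2 g Cu, 48.8 g O.
Cl: 27 g ÷ 35.45 g/mol = 0.7616 mol
Cu: 24.2 g ÷ 63.55 g/mol = 0.3808 mol
O: 48.8 g ÷ 16.00 g/mol = 3.05 mol
Ratios (÷ 0.3808): Cl 2.000, Cu 1.000, O 8.009
Ratio ≈ 2:1:8, so the empirical formula is Cl2CuO8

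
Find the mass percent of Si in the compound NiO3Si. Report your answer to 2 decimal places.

Molar mass = 1(58.69) + 3(16.00) + 1(28.09) = 134.780 g/mol
Mass of Si per mole = 1 × 28.09 = 28.090 g
% Si = 28.090 / 134.780 × 100 = 20.84%

20.84%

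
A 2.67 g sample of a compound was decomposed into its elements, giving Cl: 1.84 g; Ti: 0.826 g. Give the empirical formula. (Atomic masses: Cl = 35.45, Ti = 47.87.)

Cl3Ti

Cl: 1.84 g ÷ 35.45 g/mol = 0.0519 mol
Ti: 0.826 g ÷ 47.87 g/mol = 0.01726 mol
Divide by the smallest (0.01726 mol Ti): Cl 3.008, Ti 1.000
≈ 3:1 → Cl3Ti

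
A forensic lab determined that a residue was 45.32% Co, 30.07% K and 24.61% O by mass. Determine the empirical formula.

CoKO2

Assume 100 g: 45.32 g Co, 30.07 g K, 24.61 g O.
Moles — Co: 45.32 / 58.93 = 0.769 mol; K: 30.07 / 39.10 = 0.7691 mol; O: 24.61 / 16.00 = 1.538 mol
Divide by the smallest (0.769 mol Co): Co 1.000, K 1.000, O 2.000
→ CoKO2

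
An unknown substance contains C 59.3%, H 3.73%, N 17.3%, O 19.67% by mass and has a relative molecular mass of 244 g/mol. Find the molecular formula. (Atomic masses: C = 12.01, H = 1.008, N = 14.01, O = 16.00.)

Assume 100 g: 59.3 g C, 3.73 g H, 17.3 g N, 19.67 g O.
Moles — C: 59.3 / 12.01 = 4.938 mol; H: 3.73 / 1.008 = 3.7 mol; N: 17.3 / 14.01 = 1.235 mol; O: 19.67 / 16.00 = 1.229 mol
Ratios (÷ 1.229): C 4.016, H 3.010, N 1.004, O 1.000
≈ 4:3:1:1 → C4H3NO
Empirical-formula mass = 81.07 g/mol
n = 244 / 81.07 = 3.01 ≈ 3
Molecular formula = (C4H3NO)×3 = C12H9N3O3

C12H9N3O3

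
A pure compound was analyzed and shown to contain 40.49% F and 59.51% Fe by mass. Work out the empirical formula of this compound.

Assume 100 g: 40.49 g F, 59.51 g Fe.
n(F) = 40.49/19.00 = 2.131, n(Fe) = 59.51/55.85 = 1.066
Smallest is Fe at 1.066 mol; normalising gives F 2.000, Fe 1.000
Ratio ≈ 2:1, so the empirical formula is F2Fe

F2Fe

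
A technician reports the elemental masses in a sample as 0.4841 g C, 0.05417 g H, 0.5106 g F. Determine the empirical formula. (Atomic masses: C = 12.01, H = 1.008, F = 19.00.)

C3H4F2

C: 0.4841 g ÷ 12.01 g/mol = 0.04031 mol
H: 0.05417 g ÷ 1.008 g/mol = 0.05374 mol
F: 0.5106 g ÷ 19.00 g/mol = 0.02687 mol
Divide by the smallest (0.02687 mol F): C 1.500, H 2.000, F 1.000
×2: C 3.00, H 4.00, F 2.00 → C3H4F2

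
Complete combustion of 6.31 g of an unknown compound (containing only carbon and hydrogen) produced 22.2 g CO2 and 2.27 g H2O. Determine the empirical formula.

C2H

mol C = 22.2 / 44.01 = 0.5044; mass C = 0.5044 × 12.01 = 6.058 g
mol H = 2 × (2.27 / 18.02) = 0.2519; mass H = 0.2519 × 1.008 = 0.2540 g
Divide by the smallest (0.2519 mol H): C 2.002, H 1.000
≈ 2:1 → C2H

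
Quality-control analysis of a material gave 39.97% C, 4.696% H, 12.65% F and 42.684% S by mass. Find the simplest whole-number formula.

Assume 100 g: 39.97 g C, 4.696 g H, 12.65 g F, 42.684 g S.
C: 39.97 g ÷ 12.01 g/mol = 3.328 mol
H: 4.696 g ÷ 1.008 g/mol = 4.659 mol
F: 12.65 g ÷ 19.00 g/mol = 0.6658 mol
S: 42.684 g ÷ 32.07 g/mol = 1.331 mol
Divide by the smallest (0.6658 mol F): C 4.999, H 6.997, F 1.000, S 1.999
Ratio ≈ 5:7:1:2, so the empirical formula is C5H7FS2

C5H7FS2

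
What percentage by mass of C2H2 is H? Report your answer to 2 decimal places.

Molar mass = 2(12.01) + 2(1.008) = 26.036 g/mol
Mass of H per mole = 2 × 1.008 = 2.016 g
% H = 2.016 / 26.036 × 100 = 7.74%

7.74%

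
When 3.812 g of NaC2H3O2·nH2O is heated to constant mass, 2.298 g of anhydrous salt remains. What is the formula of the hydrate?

Mass of water lost = 3.812 − 2.298 = 1.514 g → 1.514 / 18.02 = 0.08402 mol H2O
Molar mass of NaC2H3O2 = 82.03 g/mol → mol NaC2H3O2 = 2.298 / 82.03 = 0.02801
n = 0.08402 / 0.02801 = 3.00 ≈ 3 → NaC2H3O2·3H2O

NaC2H3O2·3H2O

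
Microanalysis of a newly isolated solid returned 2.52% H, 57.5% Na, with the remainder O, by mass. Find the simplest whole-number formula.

Assume 100 g: 2.52 g H, 57.5 g Na, 39.98 g O.
n(H) = 2.52/1.008 = 2.5, n(Na) = 57.5/22.99 = 2.501, n(O) = 39.98/16.00 = 2.499
Ratios (÷ 2.499): H 1.001, Na 1.001, O 1.000
→ HNaO

HNaO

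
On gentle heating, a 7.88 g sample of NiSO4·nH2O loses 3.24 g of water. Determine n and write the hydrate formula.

Mass of anhydrous NiSO4 = 7.88 − 3.24 = 4.64 g
mol H2O = 3.24 / 18.02 = 0.1798
Molar mass of NiSO4 = 154.76 g/mol → mol NiSO4 = 4.64 / 154.76 = 0.02998
n = 0.1798 / 0.02998 = 6.00 ≈ 6 → NiSO4·6H2O

NiSO4·6H2O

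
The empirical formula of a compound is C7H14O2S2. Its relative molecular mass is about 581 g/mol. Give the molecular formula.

Empirical-formula mass = 194.32 g/mol
n = 581 / 194.32 = 2.99 ≈ 3
Molecular formula = (C7H14O2S2)3 = C21H42O6S6

C21H42O6S6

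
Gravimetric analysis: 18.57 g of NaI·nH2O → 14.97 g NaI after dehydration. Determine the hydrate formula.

NaI·2H2O

Mass of water lost = 18.57 − 14.97 = 3.6 g → 3.6 / 18.02 = 0.1998 mol H2O
Molar mass of NaI = 149.89 g/mol → mol NaI = 14.97 / 149.89 = 0.09987
n = 0.1998 / 0.09987 = 2.00 ≈ 2 → NaI·2H2O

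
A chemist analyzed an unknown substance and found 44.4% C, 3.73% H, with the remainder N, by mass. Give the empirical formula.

Assume 100 g: 44.4 g C, 3.73 g H, 51.87 g N.
Moles — C: 44.4 / 12.01 = 3.697 mol; H: 3.73 / 1.008 = 3.7 mol; N: 51.87 / 14.01 = 3.702 mol
Smallest is C at 3.697 mol; normalising gives C 1.000, H 1.001, N 1.001
≈ 1:1:1 → CHN

CHN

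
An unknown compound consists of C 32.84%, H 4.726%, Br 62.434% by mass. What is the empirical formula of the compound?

Assume 100 g: 32.84 g C, 4.726 g H, 62.434 g Br.
Moles — C: 32.84 / 12.01 = 2.734 mol; H: 4.726 / 1.008 = 4.688 mol; Br: 62.434 / 79.90 = 0.7814 mol
Divide by the smallest (0.7814 mol Br): C 3.499, H 6.000, Br 1.000
Scaling by 2: C 7.00, H 12.00, Br 2.00 → C7H12Br2

C7H12Br2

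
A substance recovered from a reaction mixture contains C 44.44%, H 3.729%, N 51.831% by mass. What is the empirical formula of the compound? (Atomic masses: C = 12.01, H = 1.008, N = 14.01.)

Assume 100 g: 44.44 g C, 3.729 g H, 51.831 g N.
Moles — C: 44.44 / 12.01 = 3.7 mol; H: 3.729 / 1.008 = 3.699 mol; N: 51.831 / 14.01 = 3.7 mol
Ratios (÷ 3.699): C 1.000, H 1.000, N 1.000
Ratio ≈ 1:1:1, so the empirical formula is CHN

CHN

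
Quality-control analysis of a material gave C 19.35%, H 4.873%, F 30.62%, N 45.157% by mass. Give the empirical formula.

CH3FN2

Assume 100 g: 19.35 g C, 4.873 g H, 30.62 g F, 45.157 g N.
n(C) = 19.35/12.01 = 1.611, n(H) = 4.873/1.008 = 4.834, n(F) = 30.62/19.00 = 1.612, n(N) = 45.157/14.01 = 3.223
Divide by the smallest (1.611 mol C): C 1.000, H 3.001, F 1.000, N 2.001
→ CH3FN2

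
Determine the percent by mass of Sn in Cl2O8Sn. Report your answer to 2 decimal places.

Molar mass = 2(35.45) + 8(16.00) + 1(118.71) = 317.610 g/mol
Mass of Sn per mole = 1 × 118.71 = 118.710 g
% Sn = 118.710 / 317.610 × 100 = 37.38%

37.38%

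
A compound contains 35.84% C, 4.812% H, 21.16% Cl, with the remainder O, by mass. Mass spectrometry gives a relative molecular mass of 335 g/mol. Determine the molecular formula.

C10H16Cl2O8

Assume 100 g: 35.84 g C, 4.812 g H, 21.16 g Cl, 38.188 g O.
Moles — C: 35.84 / 12.01 = 2.984 mol; H: 4.812 / 1.008 = 4.774 mol; Cl: 21.16 / 35.45 = 0.5969 mol; O: 38.188 / 16.00 = 2.387 mol
Ratios (÷ 0.5969): C 4.999, H 7.998, Cl 1.000, O 3.999
→ C5H8ClO4
Empirical-formula mass = 167.56 g/mol
n = 335 / 167.56 = 2.00 ≈ 2
Molecular formula = (C5H8ClO4)×2 = C10H16Cl2O8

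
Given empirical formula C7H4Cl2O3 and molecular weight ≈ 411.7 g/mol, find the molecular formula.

C14H8Cl4O6

Empirical-formula mass = 207.00 g/mol
n = 411.7 / 207.00 = 1.99 ≈ 2
Molecular formula = (C7H4Cl2O3)2 = C14H8Cl4O6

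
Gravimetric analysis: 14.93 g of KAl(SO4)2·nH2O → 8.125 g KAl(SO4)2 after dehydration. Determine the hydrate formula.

KAl(SO4)2·12H2O

Mass of water lost = 14.93 − 8.125 = 6.805 g → 6.805 / 18.02 = 0.3776 mol H2O
Molar mass of KAl(SO4)2 = 258.22 g/mol → mol KAl(SO4)2 = 8.125 / 258.22 = 0.03147
n = 0.3776 / 0.03147 = 12.00 ≈ 12 → KAl(SO4)2·12H2O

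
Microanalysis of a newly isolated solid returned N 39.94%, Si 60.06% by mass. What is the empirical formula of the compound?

Assume 100 g: 39.94 g N, 60.06 g Si.
Moles — N: 39.94 / 14.01 = 2.851 mol; Si: 60.06 / 28.09 = 2.138 mol
Divide by the smallest (2.138 mol Si): N 1.333, Si 1.000
×3: N 4.00, Si 3.00 → N4Si3

N4Si3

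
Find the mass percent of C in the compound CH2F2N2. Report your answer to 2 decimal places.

15.00%

Molar mass = 1(12.01) + 2(1.008) + 2(19.00) + 2(14.01) = 80.046 g/mol
Mass of C per mole = 1 × 12.01 = 12.010 g
% C = 12.010 / 80.046 × 100 = 15.00%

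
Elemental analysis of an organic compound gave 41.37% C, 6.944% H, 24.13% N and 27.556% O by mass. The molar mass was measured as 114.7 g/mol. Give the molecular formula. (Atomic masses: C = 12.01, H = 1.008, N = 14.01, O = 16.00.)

Assume 100 g: 41.37 g C, 6.944 g H, 24.13 g N, 27.556 g O.
Moles — C: 41.37 / 12.01 = 3.445 mol; H: 6.944 / 1.008 = 6.889 mol; N: 24.13 / 14.01 = 1.722 mol; O: 27.556 / 16.00 = 1.722 mol
Smallest is O at 1.722 mol; normalising gives C 2.000, H 4.000, N 1.000, O 1.000
Ratio ≈ 2:4:1:1, so the empirical formula is C2H4NO
Empirical-formula mass = 58.06 g/mol
n = 114.7 / 58.06 = 1.98 ≈ 2
Molecular formula = (C2H4NO)×2 = C4H8N2O2

C4H8N2O2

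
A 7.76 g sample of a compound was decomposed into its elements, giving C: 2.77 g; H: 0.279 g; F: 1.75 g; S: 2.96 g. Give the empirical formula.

C5H6F2S2

n(C) = 2.77/12.01 = 0.2306, n(H) = 0.279/1.008 = 0.2768, n(F) = 1.75/19.00 = 0.09211, n(S) = 2.96/32.07 = 0.0923
Ratios (÷ 0.09211): C 2.504, H 3.005, F 1.000, S 1.002
Multiply by 2: C 5.01, H 6.01, F 2.00, S 2.00 → C5H6F2S2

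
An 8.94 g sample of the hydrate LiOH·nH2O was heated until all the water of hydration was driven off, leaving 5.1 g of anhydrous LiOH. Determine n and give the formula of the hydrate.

Mass of water lost = 8.94 − 5.1 = 3.84 g → 3.84 / 18.02 = 0.2131 mol H2O
Molar mass of LiOH = 23.95 g/mol → mol LiOH = 5.1 / 23.95 = 0.213
n = 0.2131 / 0.213 = 1.00 ≈ 1 → LiOH·H2O

LiOH·H2O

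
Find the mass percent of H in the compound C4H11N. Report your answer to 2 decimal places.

15.16%

Molar mass = 4(12.01) + 11(1.008) + 1(14.01) = 73.138 g/mol
Mass of H per mole = 11 × 1.008 = 11.088 g
% H = 11.088 / 73.138 × 100 = 15.16%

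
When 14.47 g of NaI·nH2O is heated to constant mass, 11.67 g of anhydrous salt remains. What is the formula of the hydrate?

NaI·2H2O

Mass of water lost = 14.47 − 11.67 = 2.8 g → 2.8 / 18.02 = 0.1554 mol H2O
Molar mass of NaI = 149.89 g/mol → mol NaI = 11.67 / 149.89 = 0.07786
n = 0.1554 / 0.07786 = 2.00 ≈ 2 → NaI·2H2O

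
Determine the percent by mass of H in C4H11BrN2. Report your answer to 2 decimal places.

6.64%

Molar mass = 4(12.01) + 11(1.008) + 1(79.90) + 2(14.01) = 167.048 g/mol
Mass of H per mole = 11 × 1.008 = 11.088 g
% H = 11.088 / 167.048 × 100 = 6.64%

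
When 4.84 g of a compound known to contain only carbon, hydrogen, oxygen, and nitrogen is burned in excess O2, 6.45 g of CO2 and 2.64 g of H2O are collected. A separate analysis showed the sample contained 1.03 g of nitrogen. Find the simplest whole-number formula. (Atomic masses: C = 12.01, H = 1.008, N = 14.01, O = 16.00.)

mol C = 6.45 / 44.01 = 0.1466; mass C = 0.1466 × 12.01 = 1.760 g
mol H = 2 × (2.64 / 18.02) = 0.2930; mass H = 0.2930 × 1.008 = 0.2954 g
mol N = 1.03 / 14.01 = 0.07352
mass O = 4.84 − (3.086) = 1.754 g → mol O = 0.1097
Smallest is N at 0.07352 mol; normalising gives C 1.993, H 3.985, N 1.000, O 1.492
Multiply by 2: C 3.99, H 7.97, N 2.00, O 2.98 → C4H8N2O3

C4H8N2O3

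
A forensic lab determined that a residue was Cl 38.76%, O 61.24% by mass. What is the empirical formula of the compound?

Cl2O7

Assume 100 g: 38.76 g Cl, 61.24 g O.
Cl: 38.76 g ÷ 35.45 g/mol = 1.093 mol
O: 61.24 g ÷ 16.00 g/mol = 3.828 mol
Divide by the smallest (1.093 mol Cl): Cl 1.000, O 3.501
Multiply by 2: Cl 2.00, O 7.00 → Cl2O7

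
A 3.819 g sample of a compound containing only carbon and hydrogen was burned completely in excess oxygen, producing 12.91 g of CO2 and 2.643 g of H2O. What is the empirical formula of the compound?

CH

mol C = 12.91 / 44.01 = 0.2933; mass C = 0.2933 × 12.01 = 3.523 g
mol H = 2 × (2.643 / 18.02) = 0.2933; mass H = 0.2933 × 1.008 = 0.2957 g
Smallest is H at 0.2933 mol; normalising gives C 1.000, H 1.000
→ CH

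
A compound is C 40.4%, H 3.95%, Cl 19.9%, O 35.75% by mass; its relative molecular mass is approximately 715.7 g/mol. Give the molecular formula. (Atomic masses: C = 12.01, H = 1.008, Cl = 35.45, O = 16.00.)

Assume 100 g: 40.4 g C, 3.95 g H, 19.9 g Cl, 35.75 g O.
Moles — C: 40.4 / 12.01 = 3.364 mol; H: 3.95 / 1.008 = 3.919 mol; Cl: 19.9 / 35.45 = 0.5614 mol; O: 35.75 / 16.00 = 2.234 mol
Divide by the smallest (0.5614 mol Cl): C 5.992, H 6.981, Cl 1.000, O 3.980
→ C6H7ClO4
Empirical-formula mass = 178.57 g/mol
n = 715.7 / 178.57 = 4.01 ≈ 4
Molecular formula = (C6H7ClO4)×4 = C24H28Cl4O16

C24H28Cl4O16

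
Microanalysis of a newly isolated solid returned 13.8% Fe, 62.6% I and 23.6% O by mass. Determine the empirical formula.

Assume 100 g: 13.8 g Fe, 62.6 g I, 23.6 g O.
Fe: 13.8 g ÷ 55.85 g/mol = 0.2471 mol
I: 62.6 g ÷ 126.90 g/mol = 0.4933 mol
O: 23.6 g ÷ 16.00 g/mol = 1.475 mol
Smallest is Fe at 0.2471 mol; normalising gives Fe 1.000, I 1.996, O 5.969
≈ 1:2:6 → FeI2O6

FeI2O6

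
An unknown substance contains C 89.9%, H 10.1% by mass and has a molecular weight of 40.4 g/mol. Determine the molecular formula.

Assume 100 g: 89.9 g C, 10.1 g H.
n(C) = 89.9/12.01 = 7.485, n(H) = 10.1/1.008 = 10.02
Divide by the smallest (7.485 mol C): C 1.000, H 1.339
Scaling by 3: C 3.00, H 4.02 → C3H4
Empirical-formula mass = 40.06 g/mol
n = 40.4 / 40.06 = 1.01 ≈ 1
Molecular formula = empirical formula = C3H4

C3H4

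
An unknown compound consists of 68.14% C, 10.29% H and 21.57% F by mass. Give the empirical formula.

Assume 100 g: 68.14 g C, 10.29 g H, 21.57 g F.
Moles — C: 68.14 / 12.01 = 5.674 mol; H: 10.29 / 1.008 = 10.21 mol; F: 21.57 / 19.00 = 1.135 mol
Divide by the smallest (1.135 mol F): C 4.998, H 8.992, F 1.000
→ C5H9F

C5H9F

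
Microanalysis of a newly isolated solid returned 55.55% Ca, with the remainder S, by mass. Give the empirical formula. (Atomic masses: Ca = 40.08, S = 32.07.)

Assume 100 g: 55.55 g Ca, 44.45 g S.
Ca: 55.55 g ÷ 40.08 g/mol = 1.386 mol
S: 44.45 g ÷ 32.07 g/mol = 1.386 mol
Ratios (÷ 1.386): Ca 1.000, S 1.000
→ CaS

CaS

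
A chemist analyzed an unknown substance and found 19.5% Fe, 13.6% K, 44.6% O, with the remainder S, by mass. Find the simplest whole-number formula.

Assume 100 g: 19.5 g Fe, 13.6 g K, 44.6 g O, 22.3 g S.
Moles — Fe: 19.5 / 55.85 = 0.3491 mol; K: 13.6 / 39.10 = 0.3478 mol; O: 44.6 / 16.00 = 2.788 mol; S: 22.3 / 32.07 = 0.6954 mol
Ratios (÷ 0.3478): Fe 1.004, K 1.000, O 8.014, S 1.999
→ FeKO8S2

FeKO8S2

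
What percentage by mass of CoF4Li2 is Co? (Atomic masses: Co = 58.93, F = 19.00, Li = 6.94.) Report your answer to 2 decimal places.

39.60%

Molar mass = 1(58.93) + 4(19.00) + 2(6.94) = 148.810 g/mol
Mass of Co per mole = 1 × 58.93 = 58.930 g
% Co = 58.930 / 148.810 × 100 = 39.60%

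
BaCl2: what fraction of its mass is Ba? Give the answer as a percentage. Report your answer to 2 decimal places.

65.95%

Molar mass = 1(137.33) + 2(35.45) = 208.230 g/mol
Mass of Ba per mole = 1 × 137.33 = 137.330 g
% Ba = 137.330 / 208.230 × 100 = 65.95%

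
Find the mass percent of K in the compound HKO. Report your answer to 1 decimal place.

69.7%

Molar mass = 1(1.008) + 1(39.10) + 1(16.00) = 56.108 g/mol
Mass of K per mole = 1 × 39.10 = 39.100 g
% K = 39.100 / 56.108 × 100 = 69.7%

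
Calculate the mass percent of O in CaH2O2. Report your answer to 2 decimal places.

Molar mass = 1(40.08) + 2(1.008) + 2(16.00) = 74.096 g/mol
Mass of O per mole = 2 × 16.00 = 32.000 g
% O = 32.000 / 74.096 × 100 = 43.19%

43.19%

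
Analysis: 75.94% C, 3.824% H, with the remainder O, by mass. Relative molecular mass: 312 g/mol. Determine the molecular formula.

C20H12O4

Assume 100 g: 75.94 g C, 3.824 g H, 20.236 g O.
Moles — C: 75.94 / 12.01 = 6.323 mol; H: 3.824 / 1.008 = 3.794 mol; O: 20.236 / 16.00 = 1.265 mol
Divide by the smallest (1.265 mol O): C 4.999, H 3.000, O 1.000
→ C5H3O
Empirical-formula mass = 79.07 g/mol
n = 312 / 79.07 = 3.95 ≈ 4
Molecular formula = (C5H3O)×4 = C20H12O4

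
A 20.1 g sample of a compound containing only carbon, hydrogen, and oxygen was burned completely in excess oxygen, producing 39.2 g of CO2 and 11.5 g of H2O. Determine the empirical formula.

C7H10O4

mol C = 39.2 / 44.01 = 0.8907; mass C = 0.8907 × 12.01 = 10.70 g
mol H = 2 × (11.5 / 18.02) = 1.276; mass H = 1.276 × 1.008 = 1.287 g
mass O = 20.1 − (11.98) = 8.116 g → mol O = 0.5073
Smallest is O at 0.5073 mol; normalising gives C 1.756, H 2.516, O 1.000
Multiply by 4: C 7.02, H 10.06, O 4.00 → C7H10O4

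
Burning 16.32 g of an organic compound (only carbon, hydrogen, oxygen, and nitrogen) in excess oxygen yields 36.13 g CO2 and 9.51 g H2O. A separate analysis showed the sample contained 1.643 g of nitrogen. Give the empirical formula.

C7H9NO2

mol C = 36.13 / 44.01 = 0.8209; mass C = 0.8209 × 12.01 = 9.860 g
mol H = 2 × (9.51 / 18.02) = 1.055; mass H = 1.055 × 1.008 = 1.064 g
mol N = 1.643 / 14.01 = 0.1173
mass O = 16.32 − (12.57) = 3.753 g → mol O = 0.2346
Divide by the smallest (0.1173 mol N): C 7.000, H 9.000, N 1.000, O 2.000
Ratio ≈ 7:9:1:2, so the empirical formula is C7H9NO2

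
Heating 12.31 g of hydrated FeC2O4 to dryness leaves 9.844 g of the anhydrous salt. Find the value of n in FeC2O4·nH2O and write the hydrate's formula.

Mass of water lost = 12.31 − 9.844 = 2.466 g → 2.466 / 18.02 = 0.1368 mol H2O
Molar mass of FeC2O4 = 143.87 g/mol → mol FeC2O4 = 9.844 / 143.87 = 0.06842
n = 0.1368 / 0.06842 = 2.00 ≈ 2 → FeC2O4·2H2O

FeC2O4·2H2O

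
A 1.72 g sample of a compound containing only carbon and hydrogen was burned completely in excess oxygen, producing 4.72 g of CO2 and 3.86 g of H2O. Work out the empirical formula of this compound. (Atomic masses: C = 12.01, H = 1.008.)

CH4

mol C = 4.72 / 44.01 = 0.1072; mass C = 0.1072 × 12.01 = 1.288 g
mol H = 2 × (3.86 / 18.02) = 0.4284; mass H = 0.4284 × 1.008 = 0.4318 g
Smallest is C at 0.1072 mol; normalising gives C 1.000, H 3.995
Ratio ≈ 1:4, so the empirical formula is CH4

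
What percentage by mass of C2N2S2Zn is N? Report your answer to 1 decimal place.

Molar mass = 2(12.01) + 2(14.01) + 2(32.07) + 1(65.38) = 181.560 g/mol
Mass of N per mole = 2 × 14.01 = 28.020 g
% N = 28.020 / 181.560 × 100 = 15.4%

15.4%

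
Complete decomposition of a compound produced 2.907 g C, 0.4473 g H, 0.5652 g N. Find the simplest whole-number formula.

C6H11N

n(C) = 2.907/12.01 = 0.242, n(H) = 0.4473/1.008 = 0.4437, n(N) = 0.5652/14.01 = 0.04034
Ratios (÷ 0.04034): C 6.000, H 11.000, N 1.000
→ C6H11N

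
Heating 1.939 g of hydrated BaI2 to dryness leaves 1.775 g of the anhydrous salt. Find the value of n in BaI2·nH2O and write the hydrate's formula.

Mass of water lost = 1.939 − 1.775 = 0.164 g → 0.164 / 18.02 = 0.009101 mol H2O
Molar mass of BaI2 = 391.13 g/mol → mol BaI2 = 1.775 / 391.13 = 0.004538
n = 0.009101 / 0.004538 = 2.01 ≈ 2 → BaI2·2H2O

BaI2·2H2O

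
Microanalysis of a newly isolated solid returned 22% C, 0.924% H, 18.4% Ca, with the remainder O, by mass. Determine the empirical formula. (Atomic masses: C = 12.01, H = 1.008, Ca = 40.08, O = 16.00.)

C4H2CaO8

Assume 100 g: 22 g C, 0.924 g H, 18.4 g Ca, 58.68 g O.
n(C) = 22/12.01 = 1.832, n(H) = 0.924/1.008 = 0.9167, n(Ca) = 18.4/40.08 = 0.4591, n(O) = 58.68/16.00 = 3.667
Ratios (÷ 0.4591): C 3.990, H 1.997, Ca 1.000, O 7.989
→ C4H2CaO8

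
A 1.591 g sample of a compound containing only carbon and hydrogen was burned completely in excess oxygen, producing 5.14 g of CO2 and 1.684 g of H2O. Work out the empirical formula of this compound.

C5H8

mol C = 5.14 / 44.01 = 0.1168; mass C = 0.1168 × 12.01 = 1.403 g
mol H = 2 × (1.684 / 18.02) = 0.1869; mass H = 0.1869 × 1.008 = 0.1884 g
Smallest is C at 0.1168 mol; normalising gives C 1.000, H 1.600
Scaling by 5: C 5.00, H 8.00 → C5H8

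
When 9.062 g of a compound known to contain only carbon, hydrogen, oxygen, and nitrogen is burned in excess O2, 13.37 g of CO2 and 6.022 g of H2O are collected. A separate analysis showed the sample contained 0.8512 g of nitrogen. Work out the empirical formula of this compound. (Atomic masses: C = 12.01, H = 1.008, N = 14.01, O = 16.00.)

C5H11NO4

mol C = 13.37 / 44.01 = 0.3038; mass C = 0.3038 × 12.01 = 3.649 g
mol H = 2 × (6.022 / 18.02) = 0.6684; mass H = 0.6684 × 1.008 = 0.6737 g
mol N = 0.8512 / 14.01 = 0.06076
mass O = 9.062 − (5.173) = 3.889 g → mol O = 0.2430
Ratios (÷ 0.06076): C 5.000, H 11.001, N 1.000, O 4.000
≈ 5:11:1:4 → C5H11NO4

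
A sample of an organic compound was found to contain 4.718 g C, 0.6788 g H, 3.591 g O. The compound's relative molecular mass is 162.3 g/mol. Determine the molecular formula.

C: 4.718 g ÷ 12.01 g/mol = 0.3928 mol
H: 0.6788 g ÷ 1.008 g/mol = 0.6734 mol
O: 3.591 g ÷ 16.00 g/mol = 0.2244 mol
Smallest is O at 0.2244 mol; normalising gives C 1.750, H 3.000, O 1.000
×4: C 7.00, H 12.00, O 4.00 → C7H12O4
Empirical-formula mass = 160.17 g/mol
n = 162.3 / 160.17 = 1.01 ≈ 1
Molecular formula = empirical formula = C7H12O4

C7H12O4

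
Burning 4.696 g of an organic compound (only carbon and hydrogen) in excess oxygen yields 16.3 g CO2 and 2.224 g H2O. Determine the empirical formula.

mol C = 16.3 / 44.01 = 0.3704; mass C = 0.3704 × 12.01 = 4.448 g
mol H = 2 × (2.224 / 18.02) = 0.2468; mass H = 0.2468 × 1.008 = 0.2488 g
Ratios (÷ 0.2468): C 1.500, H 1.000
×2: C 3.00, H 2.00 → C3H2

C3H2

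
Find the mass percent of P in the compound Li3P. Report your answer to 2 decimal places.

59.80%

Molar mass = 3(6.94) + 1(30.97) = 51.790 g/mol
Mass of P per mole = 1 × 30.97 = 30.970 g
% P = 30.970 / 51.790 × 100 = 59.80%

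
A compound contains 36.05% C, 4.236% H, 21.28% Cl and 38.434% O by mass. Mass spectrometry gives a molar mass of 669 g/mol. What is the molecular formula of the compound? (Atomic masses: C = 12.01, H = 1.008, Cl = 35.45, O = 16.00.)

C20H28Cl4O16

Assume 100 g: 36.05 g C, 4.236 g H, 21.28 g Cl, 38.434 g O.
C: 36.05 g ÷ 12.01 g/mol = 3.002 mol
H: 4.236 g ÷ 1.008 g/mol = 4.202 mol
Cl: 21.28 g ÷ 35.45 g/mol = 0.6003 mol
O: 38.434 g ÷ 16.00 g/mol = 2.402 mol
Divide by the smallest (0.6003 mol Cl): C 5.000, H 7.001, Cl 1.000, O 4.002
≈ 5:7:1:4 → C5H7ClO4
Empirical-formula mass = 166.56 g/mol
n = 669 / 166.56 = 4.02 ≈ 4
Molecular formula = (C5H7ClO4)×4 = C20H28Cl4O16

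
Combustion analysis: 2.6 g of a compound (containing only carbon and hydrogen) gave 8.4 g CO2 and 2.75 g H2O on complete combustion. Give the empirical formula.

C5H8

mol C = 8.4 / 44.01 = 0.1909; mass C = 0.1909 × 12.01 = 2.292 g
mol H = 2 × (2.75 / 18.02) = 0.3052; mass H = 0.3052 × 1.008 = 0.3077 g
Ratios (÷ 0.1909): C 1.000, H 1.599
Multiply by 5: C 5.00, H 8.00 → C5H8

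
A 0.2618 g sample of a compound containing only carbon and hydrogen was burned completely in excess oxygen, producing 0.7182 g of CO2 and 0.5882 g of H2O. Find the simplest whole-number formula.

mol C = 0.7182 / 44.01 = 0.01632; mass C = 0.01632 × 12.01 = 0.1960 g
mol H = 2 × (0.5882 / 18.02) = 0.06528; mass H = 0.06528 × 1.008 = 0.06581 g
Divide by the smallest (0.01632 mol C): C 1.000, H 4.000
Ratio ≈ 1:4, so the empirical formula is CH4

CH4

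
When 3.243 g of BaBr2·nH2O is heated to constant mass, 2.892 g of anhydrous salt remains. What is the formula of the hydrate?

Mass of water lost = 3.243 − 2.892 = 0.351 g → 0.351 / 18.02 = 0.01948 mol H2O
Molar mass of BaBr2 = 297.13 g/mol → mol BaBr2 = 2.892 / 297.13 = 0.009733
n = 0.01948 / 0.009733 = 2.00 ≈ 2 → BaBr2·2H2O

BaBr2·2H2O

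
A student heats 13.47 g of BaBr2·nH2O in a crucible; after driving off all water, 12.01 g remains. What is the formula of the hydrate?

Mass of water lost = 13.47 − 12.01 = 1.46 g → 1.46 / 18.02 = 0.08102 mol H2O
Molar mass of BaBr2 = 297.13 g/mol → mol BaBr2 = 12.01 / 297.13 = 0.04042
n = 0.08102 / 0.04042 = 2.00 ≈ 2 → BaBr2·2H2O

BaBr2·2H2O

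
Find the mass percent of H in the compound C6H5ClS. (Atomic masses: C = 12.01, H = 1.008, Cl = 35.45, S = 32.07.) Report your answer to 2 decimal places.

3.48%

Molar mass = 6(12.01) + 5(1.008) + 1(35.45) + 1(32.07) = 144.620 g/mol
Mass of H per mole = 5 × 1.008 = 5.040 g
% H = 5.040 / 144.620 × 100 = 3.48%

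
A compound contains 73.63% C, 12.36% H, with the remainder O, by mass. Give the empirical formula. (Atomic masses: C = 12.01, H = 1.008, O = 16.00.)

Assume 100 g: 73.63 g C, 12.36 g H, 14.01 g O.
n(C) = 73.63/12.01 = 6.131, n(H) = 12.36/1.008 = 12.26, n(O) = 14.01/16.00 = 0.8756
Smallest is O at 0.8756 mol; normalising gives C 7.002, H 14.004, O 1.000
≈ 7:14:1 → C7H14O

C7H14O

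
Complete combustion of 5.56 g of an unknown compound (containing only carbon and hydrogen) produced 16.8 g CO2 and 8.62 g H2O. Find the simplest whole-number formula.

C2H5

mol C = 16.8 / 44.01 = 0.3817; mass C = 0.3817 × 12.01 = 4.585 g
mol H = 2 × (8.62 / 18.02) = 0.9567; mass H = 0.9567 × 1.008 = 0.9644 g
Ratios (÷ 0.3817): C 1.000, H 2.506
Multiply by 2: C 2.00, H 5.01 → C2H5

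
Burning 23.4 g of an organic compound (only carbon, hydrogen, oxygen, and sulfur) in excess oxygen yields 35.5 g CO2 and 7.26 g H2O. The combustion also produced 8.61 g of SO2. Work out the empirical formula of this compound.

C6H6O4S

mol C = 35.5 / 44.01 = 0.8066; mass C = 0.8066 × 12.01 = 9.688 g
mol H = 2 × (7.26 / 18.02) = 0.8058; mass H = 0.8058 × 1.008 = 0.8122 g
mol S = 8.61 / 64.07 = 0.1344; mass S = 4.310 g
mass O = 23.4 − (14.81) = 8.590 g → mol O = 0.5369
Smallest is S at 0.1344 mol; normalising gives C 6.002, H 5.996, O 3.995, S 1.000
→ C6H6O4S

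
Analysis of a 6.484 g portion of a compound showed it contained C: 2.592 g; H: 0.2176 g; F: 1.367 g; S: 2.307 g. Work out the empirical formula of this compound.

C: 2.592 g ÷ 12.01 g/mol = 0.2158 mol
H: 0.2176 g ÷ 1.008 g/mol = 0.2159 mol
F: 1.367 g ÷ 19.00 g/mol = 0.07195 mol
S: 2.307 g ÷ 32.07 g/mol = 0.07194 mol
Ratios (÷ 0.07194): C 3.000, H 3.001, F 1.000, S 1.000
→ C3H3FS

C3H3FS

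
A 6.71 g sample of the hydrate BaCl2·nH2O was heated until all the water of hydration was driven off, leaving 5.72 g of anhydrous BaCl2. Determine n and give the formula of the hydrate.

Mass of water lost = 6.71 − 5.72 = 0.99 g → 0.99 / 18.02 = 0.05494 mol H2O
Molar mass of BaCl2 = 208.23 g/mol → mol BaCl2 = 5.72 / 208.23 = 0.02747
n = 0.05494 / 0.02747 = 2.00 ≈ 2 → BaCl2·2H2O

BaCl2·2H2O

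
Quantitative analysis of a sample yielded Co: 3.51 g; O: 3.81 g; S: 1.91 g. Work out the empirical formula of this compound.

n(Co) = 3.51/58.93 = 0.05956, n(O) = 3.81/16.00 = 0.2381, n(S) = 1.91/32.07 = 0.05956
Ratios (÷ 0.05956): Co 1.000, O 3.998, S 1.000
→ CoO4S

CoO4S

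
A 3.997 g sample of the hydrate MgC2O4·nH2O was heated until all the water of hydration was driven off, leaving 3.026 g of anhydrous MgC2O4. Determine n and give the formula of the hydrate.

Mass of water lost = 3.997 − 3.026 = 0.971 g → 0.971 / 18.02 = 0.05388 mol H2O
Molar mass of MgC2O4 = 112.33 g/mol → mol MgC2O4 = 3.026 / 112.33 = 0.02694
n = 0.05388 / 0.02694 = 2.00 ≈ 2 → MgC2O4·2H2O

MgC2O4·2H2O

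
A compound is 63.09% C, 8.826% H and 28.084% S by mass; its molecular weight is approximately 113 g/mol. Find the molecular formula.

C6H10S

Assume 100 g: 63.09 g C, 8.826 g H, 28.084 g S.
n(C) = 63.09/12.01 = 5.253, n(H) = 8.826/1.008 = 8.756, n(S) = 28.084/32.07 = 0.8757
Smallest is S at 0.8757 mol; normalising gives C 5.999, H 9.999, S 1.000
Ratio ≈ 6:10:1, so the empirical formula is C6H10S
Empirical-formula mass = 114.21 g/mol
n = 113 / 114.21 = 0.99 ≈ 1
Molecular formula = empirical formula = C6H10S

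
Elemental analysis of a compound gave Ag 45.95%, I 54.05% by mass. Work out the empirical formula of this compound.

Assume 100 g: 45.95 g Ag, 54.05 g I.
Moles — Ag: 45.95 / 107.87 = 0.426 mol; I: 54.05 / 126.90 = 0.4259 mol
Ratios (÷ 0.4259): Ag 1.000, I 1.000
Ratio ≈ 1:1, so the empirical formula is AgI

AgI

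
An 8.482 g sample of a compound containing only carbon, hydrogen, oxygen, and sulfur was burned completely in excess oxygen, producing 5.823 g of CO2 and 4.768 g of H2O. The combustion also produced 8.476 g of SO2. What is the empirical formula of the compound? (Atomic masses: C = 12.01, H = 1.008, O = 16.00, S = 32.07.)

mol C = 5.823 / 44.01 = 0.1323; mass C = 0.1323 × 12.01 = 1.589 g
mol H = 2 × (4.768 / 18.02) = 0.5292; mass H = 0.5292 × 1.008 = 0.5334 g
mol S = 8.476 / 64.07 = 0.1323; mass S = 4.243 g
mass O = 8.482 − (6.365) = 2.117 g → mol O = 0.1323
Smallest is S at 0.1323 mol; normalising gives C 1.000, H 4.000, O 1.000, S 1.000
Ratio ≈ 1:4:1:1, so the empirical formula is CH4OS

CH4OS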